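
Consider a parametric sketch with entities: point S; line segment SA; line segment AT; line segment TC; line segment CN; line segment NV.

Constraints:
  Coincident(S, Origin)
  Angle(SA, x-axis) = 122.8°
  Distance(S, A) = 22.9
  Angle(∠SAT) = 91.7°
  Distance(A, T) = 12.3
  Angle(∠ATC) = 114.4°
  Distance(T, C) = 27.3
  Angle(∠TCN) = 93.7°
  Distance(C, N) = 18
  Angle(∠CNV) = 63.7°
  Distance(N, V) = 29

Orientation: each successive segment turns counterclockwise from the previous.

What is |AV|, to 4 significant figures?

8.065

S is at the origin; SA runs at 122.8° with length 22.9, so A = (-12.41, 19.25). ∠SAT = 91.7° gives AT at -148.9° from the x-axis; with |AT| = 12.3, T = (-22.94, 12.90). ∠ATC = 114.4° gives TC at -83.30° from the x-axis; with |TC| = 27.3, C = (-19.75, -14.22). ∠TCN = 93.7° gives CN at 3.000° from the x-axis; with |CN| = 18.0, N = (-1.777, -13.28). ∠CNV = 63.7° gives NV at 119.3° from the x-axis; with |NV| = 29.0, V = (-15.97, 12.01). Then |AV| = |V − A| = 8.065.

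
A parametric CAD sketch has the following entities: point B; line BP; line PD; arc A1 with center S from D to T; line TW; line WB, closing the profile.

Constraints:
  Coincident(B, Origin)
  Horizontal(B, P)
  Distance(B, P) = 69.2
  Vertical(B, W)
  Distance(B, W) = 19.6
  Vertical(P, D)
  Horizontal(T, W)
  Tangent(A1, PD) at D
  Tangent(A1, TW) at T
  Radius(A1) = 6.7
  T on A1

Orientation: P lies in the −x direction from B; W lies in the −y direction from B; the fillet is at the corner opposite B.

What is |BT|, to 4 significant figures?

65.50

B is at the origin; B and P share the same y with |BP| = 69.2 and P on the −x side, so P = (-69.20, 0.000). B and W share the same x with |BW| = 19.6 and W on the −y side, so W = (0.000, -19.60). The virtual corner opposite B is at (-69.20, -19.60). A1 meets PD tangentially, so SD is at right angles to PD and tangency of A1 to TW means the radius ST is perpendicular to TW, with radius 6.7, so the center S sits 6.7 in from both sides at S = (-62.50, -12.90). That places the tangent points at D = (-69.20, -12.90) on PD and T = (-62.50, -19.60) on TW. Then |BT| = |T − B| = 65.50.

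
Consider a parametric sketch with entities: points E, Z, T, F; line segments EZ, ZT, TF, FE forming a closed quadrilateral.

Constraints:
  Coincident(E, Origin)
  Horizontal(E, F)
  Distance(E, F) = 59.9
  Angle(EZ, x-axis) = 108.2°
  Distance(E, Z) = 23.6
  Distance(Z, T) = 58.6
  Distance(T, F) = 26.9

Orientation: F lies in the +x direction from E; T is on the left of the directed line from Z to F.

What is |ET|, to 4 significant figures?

57.13

Checks: |ZT| = 58.60 ✓; |TF| = 26.90 ✓.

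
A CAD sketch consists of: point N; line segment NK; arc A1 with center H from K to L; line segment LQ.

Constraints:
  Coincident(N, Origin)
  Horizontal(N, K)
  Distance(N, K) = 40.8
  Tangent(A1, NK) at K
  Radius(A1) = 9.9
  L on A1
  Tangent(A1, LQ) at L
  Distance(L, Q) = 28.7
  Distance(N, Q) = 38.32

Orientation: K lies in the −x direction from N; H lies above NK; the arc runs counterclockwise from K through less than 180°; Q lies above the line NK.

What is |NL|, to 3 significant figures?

32.3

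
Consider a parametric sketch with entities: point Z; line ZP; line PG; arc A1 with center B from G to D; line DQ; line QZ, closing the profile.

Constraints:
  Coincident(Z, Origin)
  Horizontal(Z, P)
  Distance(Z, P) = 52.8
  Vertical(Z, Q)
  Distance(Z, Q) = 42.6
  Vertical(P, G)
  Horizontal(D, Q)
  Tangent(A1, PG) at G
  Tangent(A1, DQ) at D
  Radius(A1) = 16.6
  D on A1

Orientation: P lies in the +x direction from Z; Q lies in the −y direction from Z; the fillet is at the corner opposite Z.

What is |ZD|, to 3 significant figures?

55.9

Z is at the origin; ZP is horizontal with |ZP| = 52.8 and P on the +x side, so P = (52.8, 0.00). Z and Q share the same x with |ZQ| = 42.6 and Q on the −y side, so Q = (0.00, -42.6). The virtual corner opposite Z is at (52.8, -42.6). The tangent condition forces BG to be normal to PG and the tangent condition forces BD to be normal to DQ, with radius 16.6, so the center B sits 16.6 in from both sides at B = (36.2, -26.0). That places the tangent points at G = (52.8, -26.0) on PG and D = (36.2, -42.6) on DQ. Then |ZD| = |D − Z| = 55.9.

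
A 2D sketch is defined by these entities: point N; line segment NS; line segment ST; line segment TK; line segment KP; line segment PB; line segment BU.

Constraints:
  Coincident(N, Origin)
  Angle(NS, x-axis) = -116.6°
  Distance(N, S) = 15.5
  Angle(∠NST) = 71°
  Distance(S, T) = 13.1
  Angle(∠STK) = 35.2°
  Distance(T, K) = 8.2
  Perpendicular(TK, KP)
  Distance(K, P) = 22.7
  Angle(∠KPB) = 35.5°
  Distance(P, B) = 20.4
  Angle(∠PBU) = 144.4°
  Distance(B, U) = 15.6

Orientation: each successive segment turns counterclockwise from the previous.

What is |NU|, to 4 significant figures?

18.77

N is at the origin; NS runs at -116.6° with length 15.5, so S = (-6.940, -13.86). ∠NST = 71.0° gives ST at -7.600° from the x-axis; with |ST| = 13.1, T = (6.045, -15.59). ∠STK = 35.2° gives TK at 137.2° from the x-axis; with |TK| = 8.2, K = (0.02807, -10.02). TK ⟂ KP, so KP runs at -132.8°; with |KP| = 22.7, P = (-15.40, -26.68). ∠KPB = 35.5° gives PB at 11.70° from the x-axis; with |PB| = 20.4, B = (4.581, -22.54). ∠PBU = 144.4° gives BU at 47.30° from the x-axis; with |BU| = 15.6, U = (15.16, -11.07). Then |NU| = |U − N| = 18.77.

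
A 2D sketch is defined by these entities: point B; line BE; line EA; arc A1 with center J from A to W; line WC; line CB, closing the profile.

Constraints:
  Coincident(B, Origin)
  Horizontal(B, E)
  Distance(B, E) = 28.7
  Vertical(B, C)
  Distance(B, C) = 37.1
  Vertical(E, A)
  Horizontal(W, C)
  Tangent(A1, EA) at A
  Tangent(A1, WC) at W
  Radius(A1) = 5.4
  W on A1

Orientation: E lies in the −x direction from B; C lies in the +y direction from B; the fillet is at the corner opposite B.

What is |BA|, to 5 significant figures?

42.762

B is at the origin; B and E share the same y with |BE| = 28.7 and E on the −x side, so E = (-28.700, 0.0000). B and C share the same x with |BC| = 37.1 and C on the +y side, so C = (0.0000, 37.100). The virtual corner opposite B is at (-28.700, 37.100). Tangency of A1 to EA means the radius JA is perpendicular to EA and since A1 is tangent to WC there, JW ⟂ WC, with radius 5.4, so the center J sits 5.4 in from both sides at J = (-23.300, 31.700). That places the tangent points at A = (-28.700, 31.700) on EA and W = (-23.300, 37.100) on WC. Then |BA| = |A − B| = 42.762.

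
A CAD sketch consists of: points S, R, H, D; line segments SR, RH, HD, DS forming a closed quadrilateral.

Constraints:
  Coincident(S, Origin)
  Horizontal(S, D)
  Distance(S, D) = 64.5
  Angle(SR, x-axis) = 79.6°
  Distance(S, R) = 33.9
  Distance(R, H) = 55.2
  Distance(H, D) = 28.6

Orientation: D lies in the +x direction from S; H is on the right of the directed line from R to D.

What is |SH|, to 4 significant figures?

40.00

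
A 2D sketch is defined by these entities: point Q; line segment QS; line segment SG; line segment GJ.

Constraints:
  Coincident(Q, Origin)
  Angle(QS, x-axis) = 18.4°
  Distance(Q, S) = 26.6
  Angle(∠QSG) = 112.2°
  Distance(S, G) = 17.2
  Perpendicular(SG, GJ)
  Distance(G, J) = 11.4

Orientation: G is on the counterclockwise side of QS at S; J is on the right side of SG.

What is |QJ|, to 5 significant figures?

45.173

Q is at the origin; QS runs at 18.4° with length 26.6, so S = 26.6·(cos 18.4°, sin 18.4°) = (25.240, 8.3963). ∠QSG = 112.2°, so SG runs at 18.4° + (180° − 112.2°) = 86.200° from the x-axis; with |SG| = 17.2, G = S + 17.2·(cos 86.200°, sin 86.200°) = (26.380, 25.558). SG is perpendicular to GJ; with |GJ| = 11.4 on the right of SG, J = G + 11.4·(0.99780, -0.066274) = (37.755, 24.803). Then |QJ| = |J − Q| = 45.173.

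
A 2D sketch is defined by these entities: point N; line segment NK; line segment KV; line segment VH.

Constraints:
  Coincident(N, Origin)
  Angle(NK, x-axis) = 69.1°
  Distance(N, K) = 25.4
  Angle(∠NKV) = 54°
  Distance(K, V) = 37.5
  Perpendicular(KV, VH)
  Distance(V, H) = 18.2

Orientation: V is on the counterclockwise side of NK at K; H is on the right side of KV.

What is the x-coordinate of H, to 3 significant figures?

-31.9

N is at the origin; NK runs at 69.1° with length 25.4, so K = 25.4·(cos 69.1°, sin 69.1°) = (9.06, 23.7). ∠NKV = 54.0°, so KV runs at 69.1° + (180° − 54.0°) = 195° from the x-axis; with |KV| = 37.5, V = K + 37.5·(cos 195°, sin 195°) = (-27.1, 14.0). KV ⟂ VH; with |VH| = 18.2 on the right of KV, H = V + 18.2·(-0.261, 0.965) = (-31.9, 31.5). So H.x = -31.9.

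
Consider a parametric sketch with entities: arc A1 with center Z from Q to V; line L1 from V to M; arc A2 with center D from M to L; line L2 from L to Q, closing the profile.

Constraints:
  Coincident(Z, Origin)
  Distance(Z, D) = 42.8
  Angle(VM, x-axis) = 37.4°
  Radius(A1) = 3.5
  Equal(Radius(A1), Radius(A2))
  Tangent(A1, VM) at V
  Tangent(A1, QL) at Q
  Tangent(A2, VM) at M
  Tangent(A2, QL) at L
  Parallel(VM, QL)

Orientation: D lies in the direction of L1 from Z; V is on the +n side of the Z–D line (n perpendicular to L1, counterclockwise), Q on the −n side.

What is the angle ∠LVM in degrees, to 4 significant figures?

9.289°

The slot axis is L1's direction at 37.4°, so u = (cos 37.4°, sin 37.4°) = (0.7944, 0.6074) and n = (−sin 37.4°, cos 37.4°) = (-0.6074, 0.7944). Z is at the origin and D lies 42.8 along u from Z, so D = 42.8·u = (34.00, 26.00). Tangency of A1 to both parallel lines with radius 3.5 puts V and Q at Z ± 3.5·n: V = (-2.126, 2.780), Q = (2.126, -2.780). Equal radii place M and L the same way about D: M = D + 3.5·n = (31.88, 28.78), L = D − 3.5·n = (36.13, 23.22). Then cos ∠LVM = VL·VM / (|VL||VM|), giving 9.289°.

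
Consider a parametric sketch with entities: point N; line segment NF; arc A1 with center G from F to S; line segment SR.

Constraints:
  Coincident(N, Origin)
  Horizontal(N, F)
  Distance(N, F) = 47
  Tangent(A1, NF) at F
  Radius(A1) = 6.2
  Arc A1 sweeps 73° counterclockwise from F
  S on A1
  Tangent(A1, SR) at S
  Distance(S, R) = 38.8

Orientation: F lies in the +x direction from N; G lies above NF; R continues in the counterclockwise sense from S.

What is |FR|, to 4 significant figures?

44.94

N is at the origin; NF is horizontal with |NF| = 47.0 and F on the +x side, so F = (47.00, 0.000). The tangent condition forces GF to be normal to NF, so G = F + (0, 6.2) = (47.00, 6.200). On A1, F sits at bearing -90° from G; a 73° counterclockwise sweep puts S at bearing -17°, so S = G + 6.2·(cos -17°, sin -17°) = (52.93, 4.387). Tangency of A1 to SR means the radius GS is perpendicular to SR, so SR runs along (−sin -17°, cos -17°); with |SR| = 38.8, R = (64.27, 41.49). Then |FR| = |R − F| = 44.94.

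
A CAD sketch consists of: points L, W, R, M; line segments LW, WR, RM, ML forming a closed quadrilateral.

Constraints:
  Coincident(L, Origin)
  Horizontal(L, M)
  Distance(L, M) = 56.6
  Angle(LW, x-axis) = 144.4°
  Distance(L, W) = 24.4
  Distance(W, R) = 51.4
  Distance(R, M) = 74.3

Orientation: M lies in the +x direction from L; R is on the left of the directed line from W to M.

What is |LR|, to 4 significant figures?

57.56

Checks: |WR| = 51.40 ✓; |RM| = 74.30 ✓.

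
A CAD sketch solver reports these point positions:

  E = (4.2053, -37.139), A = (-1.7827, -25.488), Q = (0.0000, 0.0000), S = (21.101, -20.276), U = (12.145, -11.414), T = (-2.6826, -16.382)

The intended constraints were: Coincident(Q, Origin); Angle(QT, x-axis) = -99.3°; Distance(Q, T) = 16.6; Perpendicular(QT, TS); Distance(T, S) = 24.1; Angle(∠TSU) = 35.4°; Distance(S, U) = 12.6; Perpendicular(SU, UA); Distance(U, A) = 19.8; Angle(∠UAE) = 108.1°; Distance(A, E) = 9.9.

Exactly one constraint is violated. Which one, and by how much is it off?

Distance(A, E) = 9.9 — off by 3.20.

Q = (0.00, 0.00) ✓; QT at -99.30° ✓; |QT| = 16.60 ✓; ∠(QT, TS) = 90.00° ✓; |TS| = 24.10 ✓; ∠TSU = 35.40° ✓; |SU| = 12.60 ✓; ∠(SU, UA) = 90.00° ✓; |UA| = 19.80 ✓; ∠UAE = 108.1° ✓; |AE| = 13.10 ✗.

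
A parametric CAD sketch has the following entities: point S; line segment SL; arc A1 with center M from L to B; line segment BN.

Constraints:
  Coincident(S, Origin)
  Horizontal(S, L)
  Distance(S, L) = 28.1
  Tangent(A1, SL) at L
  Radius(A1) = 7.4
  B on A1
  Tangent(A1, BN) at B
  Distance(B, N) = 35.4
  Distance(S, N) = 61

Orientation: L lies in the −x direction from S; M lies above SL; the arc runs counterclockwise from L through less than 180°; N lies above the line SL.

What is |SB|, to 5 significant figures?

26.166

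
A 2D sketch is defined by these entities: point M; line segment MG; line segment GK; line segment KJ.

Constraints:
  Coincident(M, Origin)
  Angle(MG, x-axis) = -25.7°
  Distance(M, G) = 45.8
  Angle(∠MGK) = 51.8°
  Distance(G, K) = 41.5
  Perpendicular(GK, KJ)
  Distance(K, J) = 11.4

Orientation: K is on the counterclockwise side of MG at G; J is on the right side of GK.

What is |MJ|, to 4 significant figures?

49.19

∠MGK = 51.8°, so GK runs at -25.7° + (180° − 51.8°) = 102.5° from the x-axis; with |GK| = 41.5, K = G + 41.5·(cos 102.5°, sin 102.5°) = (32.29, 20.65). The perpendicularity gives KJ at right angles to GK; with |KJ| = 11.4 on the right of GK, J = K + 11.4·(0.9763, 0.2164) = (43.42, 23.12). Then |MJ| = |J − M| = 49.19.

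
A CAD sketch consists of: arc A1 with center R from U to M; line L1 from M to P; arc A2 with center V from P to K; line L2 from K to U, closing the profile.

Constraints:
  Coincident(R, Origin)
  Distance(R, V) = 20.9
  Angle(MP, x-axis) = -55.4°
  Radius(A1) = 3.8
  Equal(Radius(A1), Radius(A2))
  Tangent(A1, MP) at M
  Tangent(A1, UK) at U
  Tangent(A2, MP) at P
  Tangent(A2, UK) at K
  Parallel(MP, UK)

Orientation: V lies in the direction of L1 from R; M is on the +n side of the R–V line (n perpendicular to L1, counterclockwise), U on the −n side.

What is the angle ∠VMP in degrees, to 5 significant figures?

10.305°

The slot axis is L1's direction at -55.4°, so u = (cos -55.4°, sin -55.4°) = (0.56784, -0.82314) and n = (−sin -55.4°, cos -55.4°) = (0.82314, 0.56784). R is at the origin and V lies 20.9 along u from R, so V = 20.9·u = (11.868, -17.204). Tangency of A1 to both parallel lines with radius 3.8 puts M and U at R ± 3.8·n: M = (3.1279, 2.1578), U = (-3.1279, -2.1578). Equal radii place P and K the same way about V: P = V + 3.8·n = (14.996, -15.046), K = V − 3.8·n = (8.7400, -19.361). Then cos ∠VMP = MV·MP / (|MV||MP|), giving 10.305°.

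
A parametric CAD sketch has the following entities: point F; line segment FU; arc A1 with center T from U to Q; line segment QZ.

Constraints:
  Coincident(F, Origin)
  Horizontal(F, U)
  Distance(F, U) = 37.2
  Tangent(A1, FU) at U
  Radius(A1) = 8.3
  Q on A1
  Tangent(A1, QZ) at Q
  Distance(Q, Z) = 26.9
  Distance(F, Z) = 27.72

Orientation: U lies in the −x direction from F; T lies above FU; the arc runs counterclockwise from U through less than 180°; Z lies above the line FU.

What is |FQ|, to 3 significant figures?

30.9

F is at the origin; F and U share the same y with |FU| = 37.2 and U on the −x side, so U = (-37.2, 0.00). A1 meets FU tangentially, so TU is at right angles to FU, so T = U + (0, 8.3) = (-37.2, 8.30). Since TQ ⟂ QZ (tangency), |TZ| = √(8.3² + 26.9²) = 28.2 regardless of where Q sits on A1. So Z lies on both circle(F, 27.72) and circle(T, 28.2); the above-FU intersection is Z = (-13.8, 24.0). Q is the foot of the tangent from Z: Q = (-30.7, 3.09).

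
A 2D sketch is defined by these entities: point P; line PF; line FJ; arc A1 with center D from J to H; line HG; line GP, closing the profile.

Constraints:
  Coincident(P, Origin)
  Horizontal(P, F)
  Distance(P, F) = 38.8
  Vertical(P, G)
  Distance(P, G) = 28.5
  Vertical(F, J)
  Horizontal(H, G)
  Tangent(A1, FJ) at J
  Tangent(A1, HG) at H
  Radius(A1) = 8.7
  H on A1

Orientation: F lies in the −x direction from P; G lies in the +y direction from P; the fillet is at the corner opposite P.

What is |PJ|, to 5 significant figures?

43.560

P is at the origin; PF is horizontal with |PF| = 38.8 and F on the −x side, so F = (-38.800, 0.0000). P and G share the same x with |PG| = 28.5 and G on the +y side, so G = (0.0000, 28.500). The virtual corner opposite P is at (-38.800, 28.500). Tangency of A1 to FJ means the radius DJ is perpendicular to FJ and the tangent condition forces DH to be normal to HG, with radius 8.7, so the center D sits 8.7 in from both sides at D = (-30.100, 19.800). That places the tangent points at J = (-38.800, 19.800) on FJ and H = (-30.100, 28.500) on HG. Then |PJ| = |J − P| = 43.560.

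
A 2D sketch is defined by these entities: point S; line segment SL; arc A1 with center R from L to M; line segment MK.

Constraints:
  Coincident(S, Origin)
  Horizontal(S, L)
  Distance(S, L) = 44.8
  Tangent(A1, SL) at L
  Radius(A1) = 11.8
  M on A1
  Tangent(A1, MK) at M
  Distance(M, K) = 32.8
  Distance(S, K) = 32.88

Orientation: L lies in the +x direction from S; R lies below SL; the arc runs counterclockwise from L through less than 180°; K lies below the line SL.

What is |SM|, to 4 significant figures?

35.99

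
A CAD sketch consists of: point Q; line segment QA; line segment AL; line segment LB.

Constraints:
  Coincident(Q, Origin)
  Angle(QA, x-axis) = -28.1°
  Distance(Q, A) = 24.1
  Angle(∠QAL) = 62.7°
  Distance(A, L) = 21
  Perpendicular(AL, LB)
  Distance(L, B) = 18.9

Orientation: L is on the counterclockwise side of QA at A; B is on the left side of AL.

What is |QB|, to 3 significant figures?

10.3

∠QAL = 62.7°, so AL runs at -28.1° + (180° − 62.7°) = 89.2° from the x-axis; with |AL| = 21.0, L = A + 21.0·(cos 89.2°, sin 89.2°) = (21.6, 9.65). The perpendicularity gives LB at right angles to AL; with |LB| = 18.9 on the left of AL, B = L + 18.9·(-1.00, 0.0140) = (2.65, 9.91). Then |QB| = |B − Q| = 10.3.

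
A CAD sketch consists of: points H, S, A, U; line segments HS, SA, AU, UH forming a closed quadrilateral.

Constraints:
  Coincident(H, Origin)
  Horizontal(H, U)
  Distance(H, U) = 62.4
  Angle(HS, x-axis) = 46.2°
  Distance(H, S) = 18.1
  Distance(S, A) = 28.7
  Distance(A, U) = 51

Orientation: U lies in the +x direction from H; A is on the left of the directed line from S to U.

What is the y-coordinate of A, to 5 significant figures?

37.405

Checks: HS at 46.20° ✓; |SA| = 28.70 ✓; |AU| = 51.00 ✓.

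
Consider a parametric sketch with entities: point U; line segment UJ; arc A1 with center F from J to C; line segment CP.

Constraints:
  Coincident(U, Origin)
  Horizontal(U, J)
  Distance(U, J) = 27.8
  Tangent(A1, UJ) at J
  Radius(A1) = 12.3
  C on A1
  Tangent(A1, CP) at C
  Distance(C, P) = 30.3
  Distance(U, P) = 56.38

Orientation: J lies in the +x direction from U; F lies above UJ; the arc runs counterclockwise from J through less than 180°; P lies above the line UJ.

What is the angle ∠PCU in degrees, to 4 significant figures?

100.3°

Checks: U = (0.00, 0.00) ✓; |FC| = 12.30 ✓; ∠(FC, CP) = 90.00° ✓; |CP| = 30.30 ✓; |UP| = 56.38 ✓.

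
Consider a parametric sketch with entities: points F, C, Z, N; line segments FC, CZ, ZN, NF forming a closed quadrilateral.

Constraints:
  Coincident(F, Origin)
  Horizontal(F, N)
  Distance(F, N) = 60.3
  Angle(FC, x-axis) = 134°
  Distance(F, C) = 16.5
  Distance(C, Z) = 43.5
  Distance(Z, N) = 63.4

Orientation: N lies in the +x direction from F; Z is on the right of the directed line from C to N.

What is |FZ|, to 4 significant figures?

29.10

Checks: |CZ| = 43.50 ✓; |ZN| = 63.40 ✓.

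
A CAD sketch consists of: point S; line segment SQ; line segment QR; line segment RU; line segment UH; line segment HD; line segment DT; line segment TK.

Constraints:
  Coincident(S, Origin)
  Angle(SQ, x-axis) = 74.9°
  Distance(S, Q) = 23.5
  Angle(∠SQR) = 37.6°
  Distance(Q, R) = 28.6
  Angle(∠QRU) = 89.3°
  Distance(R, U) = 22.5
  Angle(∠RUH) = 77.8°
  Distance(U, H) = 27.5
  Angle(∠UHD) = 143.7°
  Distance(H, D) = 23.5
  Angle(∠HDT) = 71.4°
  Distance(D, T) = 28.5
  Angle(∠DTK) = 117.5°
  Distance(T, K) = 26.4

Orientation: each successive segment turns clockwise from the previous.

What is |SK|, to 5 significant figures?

16.953

S is at the origin; SQ runs at 74.9° with length 23.5, so Q = (6.1219, 22.689). ∠SQR = 37.6° gives QR at -67.500° from the x-axis; with |QR| = 28.6, R = (17.067, -3.7343). ∠QRU = 89.3° gives RU at -158.20° from the x-axis; with |RU| = 22.5, U = (-3.8243, -12.090). ∠RUH = 77.8° gives UH at 99.600° from the x-axis; with |UH| = 27.5, H = (-8.4105, 15.025). ∠UHD = 143.7° gives HD at 63.300° from the x-axis; with |HD| = 23.5, D = (2.1485, 36.019). ∠HDT = 71.4° gives DT at -45.300° from the x-axis; with |DT| = 28.5, T = (22.195, 15.761). ∠DTK = 117.5° gives TK at -107.80° from the x-axis; with |TK| = 26.4, K = (14.125, -9.3750). Then |SK| = |K − S| = 16.953.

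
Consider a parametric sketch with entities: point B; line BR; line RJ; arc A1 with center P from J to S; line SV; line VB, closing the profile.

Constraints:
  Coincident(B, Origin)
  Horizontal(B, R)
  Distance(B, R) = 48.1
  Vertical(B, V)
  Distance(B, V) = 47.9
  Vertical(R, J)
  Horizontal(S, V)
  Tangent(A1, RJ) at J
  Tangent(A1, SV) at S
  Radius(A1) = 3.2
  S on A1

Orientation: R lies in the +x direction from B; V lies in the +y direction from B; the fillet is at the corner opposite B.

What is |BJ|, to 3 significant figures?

65.7

B is at the origin; B and R share the same y with |BR| = 48.1 and R on the +x side, so R = (48.1, 0.00). BV is vertical with |BV| = 47.9 and V on the +y side, so V = (0.00, 47.9). The virtual corner opposite B is at (48.1, 47.9). Since A1 is tangent to RJ there, PJ ⟂ RJ and the tangent condition forces PS to be normal to SV, with radius 3.2, so the center P sits 3.2 in from both sides at P = (44.9, 44.7). That places the tangent points at J = (48.1, 44.7) on RJ and S = (44.9, 47.9) on SV. Then |BJ| = |J − B| = 65.7.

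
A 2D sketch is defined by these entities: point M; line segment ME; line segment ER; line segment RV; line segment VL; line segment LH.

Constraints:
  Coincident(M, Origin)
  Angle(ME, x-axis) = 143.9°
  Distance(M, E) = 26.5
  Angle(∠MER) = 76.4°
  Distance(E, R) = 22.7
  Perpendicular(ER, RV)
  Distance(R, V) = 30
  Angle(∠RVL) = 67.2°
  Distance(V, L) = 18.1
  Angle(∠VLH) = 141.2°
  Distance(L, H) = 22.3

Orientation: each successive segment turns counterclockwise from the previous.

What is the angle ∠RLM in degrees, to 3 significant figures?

140°

The perpendicularity gives RV at right angles to ER, so RV runs at -22.5°; with |RV| = 30.0, V = (-2.38, -16.8). ∠RVL = 67.2° gives VL at 90.3° from the x-axis; with |VL| = 18.1, L = (-2.48, 1.26). Then cos ∠RLM = LR·LM / (|LR||LM|), giving 140°.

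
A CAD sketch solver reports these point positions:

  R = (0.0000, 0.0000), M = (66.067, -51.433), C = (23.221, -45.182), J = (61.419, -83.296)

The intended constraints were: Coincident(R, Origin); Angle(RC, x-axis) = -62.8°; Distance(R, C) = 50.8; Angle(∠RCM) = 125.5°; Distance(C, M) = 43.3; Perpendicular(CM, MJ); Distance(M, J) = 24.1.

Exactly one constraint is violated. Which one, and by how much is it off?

Distance(M, J) = 24.1 — off by 8.10.

R = (0.00, 0.00) ✓; RC at -62.80° ✓; |RC| = 50.80 ✓; ∠RCM = 125.5° ✓; |CM| = 43.30 ✓; ∠(CM, MJ) = 90.00° ✓; |MJ| = 32.20 ✗.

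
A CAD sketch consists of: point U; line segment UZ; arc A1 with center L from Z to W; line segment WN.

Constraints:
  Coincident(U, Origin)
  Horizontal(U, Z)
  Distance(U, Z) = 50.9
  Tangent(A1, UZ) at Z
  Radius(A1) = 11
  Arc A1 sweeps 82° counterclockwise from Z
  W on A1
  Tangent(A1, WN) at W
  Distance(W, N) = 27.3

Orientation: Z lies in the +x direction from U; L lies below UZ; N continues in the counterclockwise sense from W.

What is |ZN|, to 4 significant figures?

39.35

U is at the origin; U and Z share the same y with |UZ| = 50.9 and Z on the +x side, so Z = (50.90, 0.000). Since A1 is tangent to UZ there, LZ ⟂ UZ, so L = Z + (0, -11) = (50.90, -11.00). On A1, Z sits at bearing 90° from L; an 82° counterclockwise sweep puts W at bearing 172°, so W = L + 11.0·(cos 172°, sin 172°) = (40.01, -9.469). A1 meets WN tangentially, so LW is at right angles to WN, so WN runs along (−sin 172°, cos 172°); with |WN| = 27.3, N = (36.21, -36.50). Then |ZN| = |N − Z| = 39.35.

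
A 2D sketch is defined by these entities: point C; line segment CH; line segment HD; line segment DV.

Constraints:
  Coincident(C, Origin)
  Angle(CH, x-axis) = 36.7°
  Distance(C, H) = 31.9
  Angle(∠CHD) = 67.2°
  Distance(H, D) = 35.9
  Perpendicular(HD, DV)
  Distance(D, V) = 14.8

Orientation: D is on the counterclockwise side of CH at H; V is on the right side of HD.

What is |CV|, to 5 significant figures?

50.083

∠CHD = 67.2°, so HD runs at 36.7° + (180° − 67.2°) = 149.50° from the x-axis; with |HD| = 35.9, D = H + 35.9·(cos 149.50°, sin 149.50°) = (-5.3558, 37.285). HD ⟂ DV; with |DV| = 14.8 on the right of HD, V = D + 14.8·(0.50754, 0.86163) = (2.1557, 50.037). Then |CV| = |V − C| = 50.083.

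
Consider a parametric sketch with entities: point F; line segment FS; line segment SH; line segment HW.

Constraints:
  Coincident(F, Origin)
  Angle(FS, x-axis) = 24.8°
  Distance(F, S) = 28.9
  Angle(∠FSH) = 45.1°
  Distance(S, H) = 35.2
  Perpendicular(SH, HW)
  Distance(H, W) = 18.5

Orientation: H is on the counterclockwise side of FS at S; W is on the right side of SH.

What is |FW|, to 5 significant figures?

41.687

F is at the origin; FS runs at 24.8° with length 28.9, so S = 28.9·(cos 24.8°, sin 24.8°) = (26.235, 12.122). ∠FSH = 45.1°, so SH runs at 24.8° + (180° − 45.1°) = 159.70° from the x-axis; with |SH| = 35.2, H = S + 35.2·(cos 159.70°, sin 159.70°) = (-6.7789, 24.334). The perpendicularity gives HW at right angles to SH; with |HW| = 18.5 on the right of SH, W = H + 18.5·(0.34694, 0.93789) = (-0.36061, 41.685). Then |FW| = |W − F| = 41.687.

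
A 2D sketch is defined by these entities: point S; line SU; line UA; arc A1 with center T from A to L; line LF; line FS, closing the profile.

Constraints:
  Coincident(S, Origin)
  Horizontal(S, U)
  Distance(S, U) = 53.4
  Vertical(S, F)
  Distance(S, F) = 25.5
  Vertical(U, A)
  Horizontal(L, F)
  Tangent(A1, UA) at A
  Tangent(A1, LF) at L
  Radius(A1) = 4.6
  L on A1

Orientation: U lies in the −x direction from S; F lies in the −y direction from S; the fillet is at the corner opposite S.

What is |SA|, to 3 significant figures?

57.3

The virtual corner opposite S is at (-53.4, -25.5). The tangent condition forces TA to be normal to UA and the tangent condition forces TL to be normal to LF, with radius 4.6, so the center T sits 4.6 in from both sides at T = (-48.8, -20.9). That places the tangent points at A = (-53.4, -20.9) on UA and L = (-48.8, -25.5) on LF. Then |SA| = |A − S| = 57.3.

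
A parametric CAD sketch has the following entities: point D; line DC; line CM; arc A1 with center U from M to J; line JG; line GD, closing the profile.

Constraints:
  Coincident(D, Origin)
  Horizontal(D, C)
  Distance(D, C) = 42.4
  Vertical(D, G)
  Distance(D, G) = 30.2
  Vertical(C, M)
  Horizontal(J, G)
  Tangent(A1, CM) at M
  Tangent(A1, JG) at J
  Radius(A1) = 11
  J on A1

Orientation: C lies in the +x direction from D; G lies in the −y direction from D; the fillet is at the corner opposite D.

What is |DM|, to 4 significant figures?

46.54

D is at the origin; D and C share the same y with |DC| = 42.4 and C on the +x side, so C = (42.40, 0.000). D and G share the same x with |DG| = 30.2 and G on the −y side, so G = (0.000, -30.20). The virtual corner opposite D is at (42.40, -30.20). Since A1 is tangent to CM there, UM ⟂ CM and the tangent condition forces UJ to be normal to JG, with radius 11.0, so the center U sits 11.0 in from both sides at U = (31.40, -19.20). That places the tangent points at M = (42.40, -19.20) on CM and J = (31.40, -30.20) on JG. Then |DM| = |M − D| = 46.54.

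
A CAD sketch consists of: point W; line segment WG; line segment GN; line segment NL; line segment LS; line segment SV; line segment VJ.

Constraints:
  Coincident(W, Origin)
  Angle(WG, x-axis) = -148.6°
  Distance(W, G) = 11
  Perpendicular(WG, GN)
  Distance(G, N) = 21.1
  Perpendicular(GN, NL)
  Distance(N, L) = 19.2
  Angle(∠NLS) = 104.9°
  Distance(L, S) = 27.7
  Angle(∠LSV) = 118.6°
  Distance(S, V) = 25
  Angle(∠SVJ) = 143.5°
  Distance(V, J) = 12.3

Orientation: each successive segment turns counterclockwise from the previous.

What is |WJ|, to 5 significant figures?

28.632

∠LSV = 118.6° gives SV at 167.90° from the x-axis; with |SV| = 25.0, V = (-14.319, 18.062). ∠SVJ = 143.5° gives VJ at -155.60° from the x-axis; with |VJ| = 12.3, J = (-25.521, 12.981). Then |WJ| = |J − W| = 28.632.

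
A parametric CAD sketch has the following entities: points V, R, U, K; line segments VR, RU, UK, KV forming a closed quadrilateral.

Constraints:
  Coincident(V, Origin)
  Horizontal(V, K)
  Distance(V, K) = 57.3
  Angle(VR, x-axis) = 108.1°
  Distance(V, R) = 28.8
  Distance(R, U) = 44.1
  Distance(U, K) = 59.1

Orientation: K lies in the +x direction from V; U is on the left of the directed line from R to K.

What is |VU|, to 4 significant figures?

58.52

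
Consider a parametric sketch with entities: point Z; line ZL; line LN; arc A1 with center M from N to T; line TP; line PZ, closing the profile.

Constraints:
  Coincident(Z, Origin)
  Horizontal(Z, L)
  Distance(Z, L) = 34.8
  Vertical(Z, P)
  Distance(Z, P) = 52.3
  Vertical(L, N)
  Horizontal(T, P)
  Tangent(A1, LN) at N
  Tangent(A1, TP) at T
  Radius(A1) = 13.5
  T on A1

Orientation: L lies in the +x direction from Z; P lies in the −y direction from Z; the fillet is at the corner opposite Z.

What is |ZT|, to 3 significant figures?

56.5

Z is at the origin; ZL is horizontal with |ZL| = 34.8 and L on the +x side, so L = (34.8, 0.00). ZP is vertical with |ZP| = 52.3 and P on the −y side, so P = (0.00, -52.3). The virtual corner opposite Z is at (34.8, -52.3). A1 meets LN tangentially, so MN is at right angles to LN and tangency of A1 to TP means the radius MT is perpendicular to TP, with radius 13.5, so the center M sits 13.5 in from both sides at M = (21.3, -38.8). That places the tangent points at N = (34.8, -38.8) on LN and T = (21.3, -52.3) on TP. Then |ZT| = |T − Z| = 56.5.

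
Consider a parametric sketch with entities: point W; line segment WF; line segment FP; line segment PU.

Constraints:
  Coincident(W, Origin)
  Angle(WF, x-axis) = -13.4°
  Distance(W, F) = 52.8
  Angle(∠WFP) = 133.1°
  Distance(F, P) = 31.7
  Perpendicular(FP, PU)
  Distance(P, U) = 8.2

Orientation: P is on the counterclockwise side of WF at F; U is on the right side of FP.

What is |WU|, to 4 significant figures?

82.34

W is at the origin; WF runs at -13.4° with length 52.8, so F = 52.8·(cos -13.4°, sin -13.4°) = (51.36, -12.24). ∠WFP = 133.1°, so FP runs at -13.4° + (180° − 133.1°) = 33.50° from the x-axis; with |FP| = 31.7, P = F + 31.7·(cos 33.50°, sin 33.50°) = (77.80, 5.260). FP is perpendicular to PU; with |PU| = 8.2 on the right of FP, U = P + 8.2·(0.5519, -0.8339) = (82.32, -1.578). Then |WU| = |U − W| = 82.34.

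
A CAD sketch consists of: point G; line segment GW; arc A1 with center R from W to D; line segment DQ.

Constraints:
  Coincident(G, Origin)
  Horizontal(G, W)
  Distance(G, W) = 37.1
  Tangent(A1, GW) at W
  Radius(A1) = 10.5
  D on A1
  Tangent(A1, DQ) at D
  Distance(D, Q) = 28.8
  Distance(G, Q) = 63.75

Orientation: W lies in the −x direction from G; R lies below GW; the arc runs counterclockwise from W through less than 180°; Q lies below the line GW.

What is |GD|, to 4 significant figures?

48.35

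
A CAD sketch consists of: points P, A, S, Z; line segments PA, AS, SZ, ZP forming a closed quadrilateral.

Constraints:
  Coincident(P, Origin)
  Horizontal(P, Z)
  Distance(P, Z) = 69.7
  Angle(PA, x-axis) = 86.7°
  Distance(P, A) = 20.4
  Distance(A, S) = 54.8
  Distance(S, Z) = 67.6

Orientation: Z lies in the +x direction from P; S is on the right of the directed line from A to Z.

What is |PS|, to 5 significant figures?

35.305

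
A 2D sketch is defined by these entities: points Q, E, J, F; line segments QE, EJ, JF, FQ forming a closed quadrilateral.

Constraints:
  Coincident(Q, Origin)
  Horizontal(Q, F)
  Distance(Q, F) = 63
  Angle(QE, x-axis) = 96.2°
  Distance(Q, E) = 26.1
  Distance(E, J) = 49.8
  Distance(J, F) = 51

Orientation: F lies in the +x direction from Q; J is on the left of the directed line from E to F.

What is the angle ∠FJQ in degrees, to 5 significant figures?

66.039°

Q is at the origin; QF is horizontal with |QF| = 63.0 and F in +x, so F = (63.0, 0). QE runs at 96.2° with |QE| = 26.1, so E = (-2.8188, 25.947). J is determined by |EJ| = 49.8 and |JF| = 51.0 together: it lies at the intersection of circle(E, 49.8) and circle(F, 51.0). With |EF| = 70.749, the foot of the radical line on EF is 34.519 from E and the perpendicular offset is √(49.8² − 34.519²) = 35.895. Taking the left-of-EF solution: J = (42.460, 46.681).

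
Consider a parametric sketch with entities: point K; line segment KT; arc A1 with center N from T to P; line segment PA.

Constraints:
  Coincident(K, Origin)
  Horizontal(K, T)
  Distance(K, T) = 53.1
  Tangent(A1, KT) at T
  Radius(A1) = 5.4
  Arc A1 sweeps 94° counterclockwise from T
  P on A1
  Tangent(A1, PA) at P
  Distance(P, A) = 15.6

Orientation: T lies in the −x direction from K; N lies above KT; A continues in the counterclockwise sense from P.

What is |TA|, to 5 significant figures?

21.767

K is at the origin; KT is horizontal with |KT| = 53.1 and T on the −x side, so T = (-53.100, 0.0000). A1 meets KT tangentially, so NT is at right angles to KT, so N = T + (0, 5.4) = (-53.100, 5.4000). On A1, T sits at bearing -90° from N; a 94° counterclockwise sweep puts P at bearing 4°, so P = N + 5.4·(cos 4°, sin 4°) = (-47.713, 5.7767). Since A1 is tangent to PA there, NP ⟂ PA, so PA runs along (−sin 4°, cos 4°); with |PA| = 15.6, A = (-48.801, 21.339). Then |TA| = |A − T| = 21.767.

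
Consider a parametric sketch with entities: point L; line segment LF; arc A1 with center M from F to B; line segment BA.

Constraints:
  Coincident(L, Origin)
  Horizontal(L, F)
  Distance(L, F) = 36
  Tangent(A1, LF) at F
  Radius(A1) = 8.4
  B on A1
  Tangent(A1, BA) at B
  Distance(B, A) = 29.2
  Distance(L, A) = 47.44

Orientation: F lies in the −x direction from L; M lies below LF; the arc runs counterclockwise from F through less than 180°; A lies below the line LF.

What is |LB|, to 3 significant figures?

45.1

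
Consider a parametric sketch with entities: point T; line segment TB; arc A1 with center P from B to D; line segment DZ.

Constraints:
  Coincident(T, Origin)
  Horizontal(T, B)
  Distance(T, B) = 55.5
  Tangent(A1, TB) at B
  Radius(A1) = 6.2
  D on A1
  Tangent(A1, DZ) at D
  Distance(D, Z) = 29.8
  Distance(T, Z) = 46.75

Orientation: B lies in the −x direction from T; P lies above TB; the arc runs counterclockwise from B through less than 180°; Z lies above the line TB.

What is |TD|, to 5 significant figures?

50.124

T is at the origin; T and B share the same y with |TB| = 55.5 and B on the −x side, so B = (-55.500, 0.0000). Tangency of A1 to TB means the radius PB is perpendicular to TB, so P = B + (0, 6.2) = (-55.500, 6.2000). Since PD ⟂ DZ (tangency), |PZ| = √(6.2² + 29.8²) = 30.438 regardless of where D sits on A1. So Z lies on both circle(T, 46.75) and circle(P, 30.438); the above-TB intersection is Z = (-36.124, 29.675). D is the foot of the tangent from Z: D = (-50.015, 3.3101).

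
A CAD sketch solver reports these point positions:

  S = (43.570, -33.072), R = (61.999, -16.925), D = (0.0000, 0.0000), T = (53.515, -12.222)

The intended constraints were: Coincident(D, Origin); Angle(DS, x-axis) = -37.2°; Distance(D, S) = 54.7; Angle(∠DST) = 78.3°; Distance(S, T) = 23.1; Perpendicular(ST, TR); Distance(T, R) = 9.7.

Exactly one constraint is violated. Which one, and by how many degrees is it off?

Perpendicular(ST, TR) — off by 3.50°.

D = (0.00, 0.00) ✓; DS at -37.20° ✓; |DS| = 54.70 ✓; ∠DST = 78.30° ✓; |ST| = 23.10 ✓; ∠(ST, TR) = 93.50° ✗; |TR| = 9.700 ✓.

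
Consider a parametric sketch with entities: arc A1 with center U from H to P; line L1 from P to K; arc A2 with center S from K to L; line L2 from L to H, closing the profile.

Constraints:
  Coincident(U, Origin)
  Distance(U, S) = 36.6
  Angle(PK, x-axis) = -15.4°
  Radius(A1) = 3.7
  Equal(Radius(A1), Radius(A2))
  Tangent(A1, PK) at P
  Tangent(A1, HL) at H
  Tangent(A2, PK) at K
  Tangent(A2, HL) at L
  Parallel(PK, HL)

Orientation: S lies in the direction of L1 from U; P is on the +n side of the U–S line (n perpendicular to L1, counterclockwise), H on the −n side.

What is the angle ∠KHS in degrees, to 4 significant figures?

5.658°

The slot axis is L1's direction at -15.4°, so u = (cos -15.4°, sin -15.4°) = (0.9641, -0.2656) and n = (−sin -15.4°, cos -15.4°) = (0.2656, 0.9641). U is at the origin and S lies 36.6 along u from U, so S = 36.6·u = (35.29, -9.719). Tangency of A1 to both parallel lines with radius 3.7 puts P and H at U ± 3.7·n: P = (0.9826, 3.567), H = (-0.9826, -3.567). Equal radii place K and L the same way about S: K = S + 3.7·n = (36.27, -6.152), L = S − 3.7·n = (34.30, -13.29). Then cos ∠KHS = HK·HS / (|HK||HS|), giving 5.658°.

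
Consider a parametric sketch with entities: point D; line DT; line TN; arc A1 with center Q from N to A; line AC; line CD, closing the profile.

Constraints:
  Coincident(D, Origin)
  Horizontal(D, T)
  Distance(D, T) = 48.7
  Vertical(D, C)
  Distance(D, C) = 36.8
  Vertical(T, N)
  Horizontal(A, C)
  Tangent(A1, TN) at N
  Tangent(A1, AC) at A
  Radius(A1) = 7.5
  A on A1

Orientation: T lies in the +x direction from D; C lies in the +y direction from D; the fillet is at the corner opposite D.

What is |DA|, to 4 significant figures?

55.24

The virtual corner opposite D is at (48.70, 36.80). Since A1 is tangent to TN there, QN ⟂ TN and the tangent condition forces QA to be normal to AC, with radius 7.5, so the center Q sits 7.5 in from both sides at Q = (41.20, 29.30). That places the tangent points at N = (48.70, 29.30) on TN and A = (41.20, 36.80) on AC. Then |DA| = |A − D| = 55.24.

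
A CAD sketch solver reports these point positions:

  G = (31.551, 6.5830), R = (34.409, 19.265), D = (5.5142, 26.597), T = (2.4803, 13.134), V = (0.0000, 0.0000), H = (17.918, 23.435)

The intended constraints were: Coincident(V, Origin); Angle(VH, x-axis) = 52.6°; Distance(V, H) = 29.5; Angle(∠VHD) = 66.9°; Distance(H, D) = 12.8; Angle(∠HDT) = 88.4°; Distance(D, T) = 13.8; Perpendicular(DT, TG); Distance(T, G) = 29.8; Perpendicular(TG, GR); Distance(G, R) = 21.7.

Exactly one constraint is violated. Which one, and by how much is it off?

Distance(G, R) = 21.7 — off by 8.70.

V = (0.00, 0.00) ✓; VH at 52.60° ✓; |VH| = 29.50 ✓; ∠VHD = 66.90° ✓; |HD| = 12.80 ✓; ∠HDT = 88.40° ✓; |DT| = 13.80 ✓; ∠(DT, TG) = 90.00° ✓; |TG| = 29.80 ✓; ∠(TG, GR) = 90.00° ✓; |GR| = 13.00 ✗.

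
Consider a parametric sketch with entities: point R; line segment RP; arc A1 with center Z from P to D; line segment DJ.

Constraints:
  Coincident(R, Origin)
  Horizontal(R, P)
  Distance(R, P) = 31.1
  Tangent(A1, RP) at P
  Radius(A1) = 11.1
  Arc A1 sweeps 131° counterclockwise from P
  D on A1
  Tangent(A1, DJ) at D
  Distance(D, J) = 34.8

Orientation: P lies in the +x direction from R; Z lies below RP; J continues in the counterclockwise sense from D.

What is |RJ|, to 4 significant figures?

63.78

R is at the origin; R and P share the same y with |RP| = 31.1 and P on the +x side, so P = (31.10, 0.000). Tangency of A1 to RP means the radius ZP is perpendicular to RP, so Z = P + (0, -11.1) = (31.10, -11.10). On A1, P sits at bearing 90° from Z; a 131° counterclockwise sweep puts D at bearing 221°, so D = Z + 11.1·(cos 221°, sin 221°) = (22.72, -18.38). Since A1 is tangent to DJ there, ZD ⟂ DJ, so DJ runs along (−sin 221°, cos 221°); with |DJ| = 34.8, J = (45.55, -44.65). Then |RJ| = |J − R| = 63.78.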